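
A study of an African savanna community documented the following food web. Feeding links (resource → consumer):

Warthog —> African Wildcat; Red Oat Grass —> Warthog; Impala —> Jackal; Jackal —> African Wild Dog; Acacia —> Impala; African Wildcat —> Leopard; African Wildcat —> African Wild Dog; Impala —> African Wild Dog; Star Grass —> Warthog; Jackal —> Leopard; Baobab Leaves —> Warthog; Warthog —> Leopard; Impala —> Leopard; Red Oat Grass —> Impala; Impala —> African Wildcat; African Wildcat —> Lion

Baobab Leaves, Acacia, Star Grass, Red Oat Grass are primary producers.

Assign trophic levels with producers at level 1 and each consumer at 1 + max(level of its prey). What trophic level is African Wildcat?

Trophic level 3

Baobab Leaves is a producer → level 1.
Warthog eats Baobab Leaves (level 1); other prey at levels: Star Grass 1, Red Oat Grass 1 → level 2.
African Wildcat eats Warthog (level 2); other prey at levels: Impala 2 → level 3.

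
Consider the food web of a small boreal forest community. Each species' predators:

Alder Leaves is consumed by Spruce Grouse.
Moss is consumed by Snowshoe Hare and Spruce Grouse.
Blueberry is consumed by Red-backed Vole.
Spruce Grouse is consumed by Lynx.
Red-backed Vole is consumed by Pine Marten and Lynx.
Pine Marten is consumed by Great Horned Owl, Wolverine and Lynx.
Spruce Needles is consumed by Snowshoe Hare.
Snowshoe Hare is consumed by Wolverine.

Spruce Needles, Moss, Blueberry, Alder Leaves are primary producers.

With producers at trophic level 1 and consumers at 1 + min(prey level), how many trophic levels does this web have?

Producers (level 1): Spruce Needles, Moss, Blueberry, Alder Leaves.
Following each consumer down to its lowest-level prey: Blueberry → Red-backed Vole → Pine Marten → Great Horned Owl (levels 1 through 4).
All prey of Great Horned Owl (Pine Marten 3) are at level 3 or above, so Great Horned Owl is at level 1 + 3 = 4.
Every consumer has at least one prey at level 3 or below, so none exceeds level 4.

4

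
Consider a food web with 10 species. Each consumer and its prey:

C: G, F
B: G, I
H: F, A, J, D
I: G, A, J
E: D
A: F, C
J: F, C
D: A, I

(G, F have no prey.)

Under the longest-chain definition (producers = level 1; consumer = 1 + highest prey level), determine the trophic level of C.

Trophic level 2

G is a producer → level 1.
C eats G (level 1); other prey at levels: F 1 → level 2.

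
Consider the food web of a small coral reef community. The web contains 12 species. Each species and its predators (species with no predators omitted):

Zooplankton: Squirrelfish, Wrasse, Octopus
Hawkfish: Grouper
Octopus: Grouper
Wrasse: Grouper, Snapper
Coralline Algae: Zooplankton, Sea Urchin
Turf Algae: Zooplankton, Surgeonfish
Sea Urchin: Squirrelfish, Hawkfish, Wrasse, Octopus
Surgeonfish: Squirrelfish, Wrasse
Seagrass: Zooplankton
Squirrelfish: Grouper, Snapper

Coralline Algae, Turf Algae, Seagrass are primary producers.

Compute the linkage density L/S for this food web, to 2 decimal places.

L/S = 1.67

There are L = 20 links among S = 12 species.
L/S = 20/12 = 1.6667 ≈ 1.67.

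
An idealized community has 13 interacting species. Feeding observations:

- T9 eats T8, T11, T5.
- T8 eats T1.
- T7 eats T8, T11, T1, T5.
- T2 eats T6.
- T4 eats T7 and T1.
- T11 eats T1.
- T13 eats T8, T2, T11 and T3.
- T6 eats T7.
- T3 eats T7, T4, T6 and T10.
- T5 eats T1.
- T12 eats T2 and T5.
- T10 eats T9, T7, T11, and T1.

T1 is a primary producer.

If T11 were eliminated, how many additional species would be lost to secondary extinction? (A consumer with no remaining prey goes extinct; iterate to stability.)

Remove T11.
Every predator of it retains at least one other prey: T9 still has T5, T8; T7 still has T1, T5, T8; T10 still has T1, T9, T7; T13 still has T8, T3, T2.
No consumer loses all prey, so no secondary extinctions occur.

0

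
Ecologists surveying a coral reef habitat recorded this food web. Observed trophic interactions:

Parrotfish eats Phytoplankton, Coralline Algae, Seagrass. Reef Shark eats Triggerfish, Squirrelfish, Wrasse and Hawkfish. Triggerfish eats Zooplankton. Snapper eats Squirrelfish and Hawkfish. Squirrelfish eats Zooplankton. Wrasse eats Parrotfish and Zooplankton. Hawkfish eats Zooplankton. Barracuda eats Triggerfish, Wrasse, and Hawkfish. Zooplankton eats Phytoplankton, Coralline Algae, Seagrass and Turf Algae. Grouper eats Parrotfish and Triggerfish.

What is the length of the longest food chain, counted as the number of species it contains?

4 species

One longest chain: Turf Algae → Zooplankton → Squirrelfish → Reef Shark.
It has 4 species and 3 links.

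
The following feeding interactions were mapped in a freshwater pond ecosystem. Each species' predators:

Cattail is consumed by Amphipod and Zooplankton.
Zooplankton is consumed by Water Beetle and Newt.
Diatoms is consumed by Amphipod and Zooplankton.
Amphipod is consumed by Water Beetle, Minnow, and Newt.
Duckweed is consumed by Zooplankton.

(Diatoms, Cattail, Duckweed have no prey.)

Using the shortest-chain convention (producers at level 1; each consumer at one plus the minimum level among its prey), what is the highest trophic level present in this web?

Producers (level 1): Diatoms, Cattail, Duckweed.
Following each consumer down to its lowest-level prey: Diatoms → Zooplankton → Water Beetle (levels 1 through 3).
All prey of Water Beetle (Zooplankton 2, Amphipod 2) are at level 2 or above, so Water Beetle is at level 1 + 2 = 3.
Every consumer has at least one prey at level 2 or below, so none exceeds level 3.

3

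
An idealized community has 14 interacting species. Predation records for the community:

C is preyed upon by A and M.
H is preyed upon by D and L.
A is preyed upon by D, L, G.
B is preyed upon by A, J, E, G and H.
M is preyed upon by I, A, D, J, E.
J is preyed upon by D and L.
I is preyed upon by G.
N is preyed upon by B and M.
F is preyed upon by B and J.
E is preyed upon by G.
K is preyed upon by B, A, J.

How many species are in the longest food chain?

One longest chain: N → B → A → L.
It has 4 species and 3 links.

4 species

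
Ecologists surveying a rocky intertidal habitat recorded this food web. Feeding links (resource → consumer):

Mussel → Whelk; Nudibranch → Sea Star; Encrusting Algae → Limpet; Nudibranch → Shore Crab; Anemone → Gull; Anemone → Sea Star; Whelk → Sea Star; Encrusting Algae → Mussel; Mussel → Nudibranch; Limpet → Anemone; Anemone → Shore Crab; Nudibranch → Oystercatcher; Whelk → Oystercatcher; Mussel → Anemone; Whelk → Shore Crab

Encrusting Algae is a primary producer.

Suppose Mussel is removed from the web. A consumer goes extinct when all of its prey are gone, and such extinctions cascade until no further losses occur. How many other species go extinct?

3

Remove Mussel.
Round 1: Nudibranch (all prey gone), Whelk (all prey gone) → extinct.
Round 2: Oystercatcher (all prey gone) → extinct.
No further losses. Total secondary extinctions: 3.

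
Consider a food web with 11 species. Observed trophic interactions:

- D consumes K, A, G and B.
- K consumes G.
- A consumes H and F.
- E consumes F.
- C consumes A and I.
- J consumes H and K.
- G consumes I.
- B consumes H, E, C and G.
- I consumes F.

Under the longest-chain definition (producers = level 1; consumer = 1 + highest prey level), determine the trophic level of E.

F is a producer → level 1.
E eats F → level 2.

Trophic level 2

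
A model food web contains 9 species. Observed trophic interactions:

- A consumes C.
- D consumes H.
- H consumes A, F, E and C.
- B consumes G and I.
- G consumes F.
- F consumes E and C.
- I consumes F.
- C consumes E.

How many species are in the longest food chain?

5 species

One longest chain: E → C → F → H → D.
It has 5 species and 4 links.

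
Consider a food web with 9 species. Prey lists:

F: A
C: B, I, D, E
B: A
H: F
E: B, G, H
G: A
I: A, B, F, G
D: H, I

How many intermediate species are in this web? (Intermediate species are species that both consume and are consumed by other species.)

7

Intermediate species (has both prey and predators): B, F, G, H, I, D, E.
Count: 7.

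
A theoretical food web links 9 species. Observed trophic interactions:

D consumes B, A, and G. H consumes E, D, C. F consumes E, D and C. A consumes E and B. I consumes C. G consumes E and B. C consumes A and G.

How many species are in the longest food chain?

4 species

One longest chain: B → G → D → F.
It has 4 species and 3 links.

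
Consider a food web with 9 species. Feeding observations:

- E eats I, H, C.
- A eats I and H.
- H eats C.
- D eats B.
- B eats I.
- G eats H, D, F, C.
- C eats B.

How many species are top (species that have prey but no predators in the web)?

3

Top species (has prey, but nothing eats it): A, G, E.
Count: 3.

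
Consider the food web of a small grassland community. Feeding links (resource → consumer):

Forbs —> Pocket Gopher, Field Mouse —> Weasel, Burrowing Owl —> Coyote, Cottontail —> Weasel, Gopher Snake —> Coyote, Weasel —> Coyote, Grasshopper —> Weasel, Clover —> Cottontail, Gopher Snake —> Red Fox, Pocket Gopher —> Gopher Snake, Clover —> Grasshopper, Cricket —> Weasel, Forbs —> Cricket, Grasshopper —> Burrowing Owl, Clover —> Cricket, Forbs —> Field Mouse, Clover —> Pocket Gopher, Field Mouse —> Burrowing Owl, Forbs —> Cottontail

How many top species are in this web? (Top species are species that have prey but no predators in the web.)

2

Top species (has prey, but nothing eats it): Coyote, Red Fox.
Count: 2.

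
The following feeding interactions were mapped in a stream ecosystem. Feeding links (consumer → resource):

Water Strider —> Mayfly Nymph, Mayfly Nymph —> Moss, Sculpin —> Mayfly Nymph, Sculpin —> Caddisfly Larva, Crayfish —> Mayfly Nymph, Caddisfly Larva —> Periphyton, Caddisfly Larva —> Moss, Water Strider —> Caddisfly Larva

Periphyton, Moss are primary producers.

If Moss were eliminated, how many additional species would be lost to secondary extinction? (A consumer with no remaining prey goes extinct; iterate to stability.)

Remove Moss.
Round 1: Mayfly Nymph (all prey gone) → extinct.
Round 2: Crayfish (all prey gone) → extinct.
No further losses. Total secondary extinctions: 2.

2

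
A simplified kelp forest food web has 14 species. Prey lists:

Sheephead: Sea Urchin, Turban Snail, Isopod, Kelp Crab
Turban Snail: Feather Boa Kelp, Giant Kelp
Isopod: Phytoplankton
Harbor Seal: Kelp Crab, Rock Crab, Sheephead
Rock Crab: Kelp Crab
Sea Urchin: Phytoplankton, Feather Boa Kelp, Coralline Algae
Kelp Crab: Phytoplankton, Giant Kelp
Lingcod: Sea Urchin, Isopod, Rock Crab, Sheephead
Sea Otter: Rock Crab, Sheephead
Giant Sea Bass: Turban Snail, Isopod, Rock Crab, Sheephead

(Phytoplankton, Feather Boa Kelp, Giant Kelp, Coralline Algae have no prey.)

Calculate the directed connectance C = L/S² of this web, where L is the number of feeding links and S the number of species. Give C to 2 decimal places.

The web has S = 14 species and L = 26 feeding links.
C = L / S² = 26 / 196 = 0.1327 ≈ 0.13.

C = 0.13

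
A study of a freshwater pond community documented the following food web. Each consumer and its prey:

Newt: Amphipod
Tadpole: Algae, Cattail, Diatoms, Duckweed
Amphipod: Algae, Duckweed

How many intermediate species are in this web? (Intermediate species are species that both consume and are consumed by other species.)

1

Intermediate species (has both prey and predators): Amphipod.
Count: 1.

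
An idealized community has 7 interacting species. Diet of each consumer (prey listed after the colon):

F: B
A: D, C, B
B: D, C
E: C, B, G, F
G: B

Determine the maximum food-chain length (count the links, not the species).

One longest chain: D → B → G → E.
It has 4 species and 3 links.

3 links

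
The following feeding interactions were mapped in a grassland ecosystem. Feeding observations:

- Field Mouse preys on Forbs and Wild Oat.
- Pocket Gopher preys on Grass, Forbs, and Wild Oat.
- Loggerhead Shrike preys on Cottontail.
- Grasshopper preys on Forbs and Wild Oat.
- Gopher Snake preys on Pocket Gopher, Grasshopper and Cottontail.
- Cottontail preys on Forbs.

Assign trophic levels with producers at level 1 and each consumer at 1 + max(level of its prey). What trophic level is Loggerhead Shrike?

Trophic level 3

Forbs is a producer → level 1.
Cottontail eats Forbs → level 2.
Loggerhead Shrike eats Cottontail → level 3.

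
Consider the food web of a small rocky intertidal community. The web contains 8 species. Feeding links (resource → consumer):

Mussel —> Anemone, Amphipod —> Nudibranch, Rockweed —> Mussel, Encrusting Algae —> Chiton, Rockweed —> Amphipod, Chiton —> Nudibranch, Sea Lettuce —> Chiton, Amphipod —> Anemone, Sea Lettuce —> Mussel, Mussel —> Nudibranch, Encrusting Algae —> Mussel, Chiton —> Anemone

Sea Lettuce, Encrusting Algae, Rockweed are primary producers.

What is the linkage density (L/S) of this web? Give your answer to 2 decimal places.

There are L = 12 links among S = 8 species.
L/S = 12/8 = 1.5000 ≈ 1.50.

L/S = 1.50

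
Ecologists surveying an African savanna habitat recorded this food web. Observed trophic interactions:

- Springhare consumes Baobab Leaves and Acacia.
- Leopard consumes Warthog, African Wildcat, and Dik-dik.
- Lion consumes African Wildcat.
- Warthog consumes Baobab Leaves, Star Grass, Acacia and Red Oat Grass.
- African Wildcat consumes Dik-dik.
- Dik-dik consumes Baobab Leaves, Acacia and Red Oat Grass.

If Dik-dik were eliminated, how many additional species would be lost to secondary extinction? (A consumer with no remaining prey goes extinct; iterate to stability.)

Remove Dik-dik.
Round 1: African Wildcat (all prey gone) → extinct.
Round 2: Lion (all prey gone) → extinct.
No further losses. Total secondary extinctions: 2.

2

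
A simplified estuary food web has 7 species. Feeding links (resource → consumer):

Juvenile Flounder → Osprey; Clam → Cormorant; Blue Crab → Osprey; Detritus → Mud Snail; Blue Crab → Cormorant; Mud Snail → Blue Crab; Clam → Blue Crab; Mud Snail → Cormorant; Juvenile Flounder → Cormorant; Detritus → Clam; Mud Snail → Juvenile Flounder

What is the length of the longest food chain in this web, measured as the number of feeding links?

3 links

One longest chain: Detritus → Mud Snail → Juvenile Flounder → Cormorant.
It has 4 species and 3 links.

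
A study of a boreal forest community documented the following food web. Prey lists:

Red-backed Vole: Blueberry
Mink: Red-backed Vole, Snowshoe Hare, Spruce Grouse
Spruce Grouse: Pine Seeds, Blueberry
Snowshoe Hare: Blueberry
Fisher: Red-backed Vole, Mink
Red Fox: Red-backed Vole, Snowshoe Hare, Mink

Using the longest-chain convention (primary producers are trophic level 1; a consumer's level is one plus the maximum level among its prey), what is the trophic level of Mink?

Trophic level 3

Blueberry is a producer → level 1.
Red-backed Vole eats Blueberry → level 2.
Mink eats Red-backed Vole (level 2); other prey at levels: Snowshoe Hare 2, Spruce Grouse 2 → level 3.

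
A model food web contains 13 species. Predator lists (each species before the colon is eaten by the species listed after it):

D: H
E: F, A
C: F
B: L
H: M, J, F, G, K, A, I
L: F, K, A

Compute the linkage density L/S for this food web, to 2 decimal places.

L/S = 1.15

There are L = 15 links among S = 13 species.
L/S = 15/13 = 1.1538 ≈ 1.15.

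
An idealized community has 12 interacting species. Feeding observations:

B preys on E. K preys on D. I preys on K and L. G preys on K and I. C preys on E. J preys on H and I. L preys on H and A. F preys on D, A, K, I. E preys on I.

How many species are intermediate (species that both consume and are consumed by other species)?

Intermediate species (has both prey and predators): K, L, I, E.
Count: 4.

4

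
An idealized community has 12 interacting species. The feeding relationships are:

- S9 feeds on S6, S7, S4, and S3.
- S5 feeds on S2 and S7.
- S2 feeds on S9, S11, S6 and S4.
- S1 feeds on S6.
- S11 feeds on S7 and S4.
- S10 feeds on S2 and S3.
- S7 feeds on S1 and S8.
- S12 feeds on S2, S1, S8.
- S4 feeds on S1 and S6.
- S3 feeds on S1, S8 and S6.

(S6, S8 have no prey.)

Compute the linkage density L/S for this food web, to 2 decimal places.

L/S = 2.08

There are L = 25 links among S = 12 species.
L/S = 25/12 = 2.0833 ≈ 2.08.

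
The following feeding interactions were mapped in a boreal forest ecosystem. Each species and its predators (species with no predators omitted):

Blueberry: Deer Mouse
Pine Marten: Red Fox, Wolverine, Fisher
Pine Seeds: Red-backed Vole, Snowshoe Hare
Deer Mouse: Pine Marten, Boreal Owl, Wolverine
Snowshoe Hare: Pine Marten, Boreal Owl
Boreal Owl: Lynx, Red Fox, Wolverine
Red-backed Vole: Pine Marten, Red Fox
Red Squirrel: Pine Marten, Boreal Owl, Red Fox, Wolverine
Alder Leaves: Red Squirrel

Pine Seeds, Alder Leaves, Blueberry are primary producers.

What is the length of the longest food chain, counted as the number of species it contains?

4 species

One longest chain: Alder Leaves → Red Squirrel → Boreal Owl → Lynx.
It has 4 species and 3 links.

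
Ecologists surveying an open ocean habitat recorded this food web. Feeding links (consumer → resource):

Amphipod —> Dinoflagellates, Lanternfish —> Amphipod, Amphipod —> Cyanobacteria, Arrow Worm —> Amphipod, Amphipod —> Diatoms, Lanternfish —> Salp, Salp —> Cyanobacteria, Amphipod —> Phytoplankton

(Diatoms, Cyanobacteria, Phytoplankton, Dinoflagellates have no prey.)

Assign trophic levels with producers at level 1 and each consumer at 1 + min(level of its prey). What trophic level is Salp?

Cyanobacteria is a producer → level 1.
Salp eats Cyanobacteria → level 2.

Trophic level 2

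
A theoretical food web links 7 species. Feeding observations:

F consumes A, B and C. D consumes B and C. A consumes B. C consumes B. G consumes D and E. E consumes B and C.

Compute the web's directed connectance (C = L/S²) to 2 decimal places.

The web has S = 7 species and L = 11 feeding links.
C = L / S² = 11 / 49 = 0.2245 ≈ 0.22.

C = 0.22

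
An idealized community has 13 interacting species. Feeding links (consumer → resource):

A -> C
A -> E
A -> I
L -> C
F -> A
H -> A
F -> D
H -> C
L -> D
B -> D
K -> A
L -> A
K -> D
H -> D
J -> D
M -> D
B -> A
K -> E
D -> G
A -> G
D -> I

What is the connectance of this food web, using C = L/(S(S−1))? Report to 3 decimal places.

The web has S = 13 species and L = 21 feeding links.
C = L / (S(S−1)) = 21 / 156 = 0.1346 ≈ 0.135.

C = 0.135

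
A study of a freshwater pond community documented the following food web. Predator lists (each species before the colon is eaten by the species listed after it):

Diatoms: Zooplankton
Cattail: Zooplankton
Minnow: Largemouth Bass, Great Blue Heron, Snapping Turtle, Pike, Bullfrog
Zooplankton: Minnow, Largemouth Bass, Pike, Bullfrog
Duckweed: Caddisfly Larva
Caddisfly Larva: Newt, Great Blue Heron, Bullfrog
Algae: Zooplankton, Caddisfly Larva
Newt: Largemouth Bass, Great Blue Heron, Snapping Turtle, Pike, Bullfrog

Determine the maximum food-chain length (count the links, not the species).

3 links

One longest chain: Diatoms → Zooplankton → Minnow → Largemouth Bass.
It has 4 species and 3 links.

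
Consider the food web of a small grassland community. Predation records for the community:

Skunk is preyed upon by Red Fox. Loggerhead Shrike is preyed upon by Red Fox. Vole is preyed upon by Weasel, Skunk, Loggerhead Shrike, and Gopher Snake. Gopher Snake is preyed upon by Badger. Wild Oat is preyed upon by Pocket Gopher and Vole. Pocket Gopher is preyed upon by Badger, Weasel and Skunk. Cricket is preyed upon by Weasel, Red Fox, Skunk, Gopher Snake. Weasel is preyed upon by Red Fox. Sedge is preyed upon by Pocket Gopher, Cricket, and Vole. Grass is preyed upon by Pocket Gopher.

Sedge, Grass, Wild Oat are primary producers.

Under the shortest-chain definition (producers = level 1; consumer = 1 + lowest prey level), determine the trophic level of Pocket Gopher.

Trophic level 2

Sedge is a producer → level 1.
Pocket Gopher eats Sedge → level 2.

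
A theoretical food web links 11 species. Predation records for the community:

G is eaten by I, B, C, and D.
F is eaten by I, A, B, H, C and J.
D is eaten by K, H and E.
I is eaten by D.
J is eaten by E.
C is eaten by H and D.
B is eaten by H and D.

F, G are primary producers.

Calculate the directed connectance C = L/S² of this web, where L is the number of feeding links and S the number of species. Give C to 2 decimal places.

The web has S = 11 species and L = 19 feeding links.
C = L / S² = 19 / 121 = 0.1570 ≈ 0.16.

C = 0.16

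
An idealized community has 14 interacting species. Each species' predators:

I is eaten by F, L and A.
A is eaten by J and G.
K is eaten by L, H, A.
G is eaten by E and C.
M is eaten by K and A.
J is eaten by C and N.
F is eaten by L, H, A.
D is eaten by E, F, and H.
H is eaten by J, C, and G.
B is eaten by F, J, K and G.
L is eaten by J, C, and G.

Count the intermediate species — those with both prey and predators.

7

Intermediate species (has both prey and predators): K, F, A, H, L, G, J.
Count: 7.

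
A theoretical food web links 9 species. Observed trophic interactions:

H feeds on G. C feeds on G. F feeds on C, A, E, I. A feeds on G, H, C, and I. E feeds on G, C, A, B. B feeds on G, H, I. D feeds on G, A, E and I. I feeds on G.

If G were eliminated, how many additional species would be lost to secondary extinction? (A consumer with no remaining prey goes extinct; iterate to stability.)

8

Remove G.
Round 1: H (all prey gone), C (all prey gone), I (all prey gone) → extinct.
Round 2: A (all prey gone), B (all prey gone) → extinct.
Round 3: E (all prey gone) → extinct.
Round 4: D (all prey gone), F (all prey gone) → extinct.
No further losses. Total secondary extinctions: 8.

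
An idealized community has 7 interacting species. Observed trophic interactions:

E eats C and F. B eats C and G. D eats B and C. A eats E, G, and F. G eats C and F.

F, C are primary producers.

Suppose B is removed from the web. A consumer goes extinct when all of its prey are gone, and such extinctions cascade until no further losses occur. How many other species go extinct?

0

Remove B.
Every predator of it retains at least one other prey: D still has C.
No consumer loses all prey, so no secondary extinctions occur.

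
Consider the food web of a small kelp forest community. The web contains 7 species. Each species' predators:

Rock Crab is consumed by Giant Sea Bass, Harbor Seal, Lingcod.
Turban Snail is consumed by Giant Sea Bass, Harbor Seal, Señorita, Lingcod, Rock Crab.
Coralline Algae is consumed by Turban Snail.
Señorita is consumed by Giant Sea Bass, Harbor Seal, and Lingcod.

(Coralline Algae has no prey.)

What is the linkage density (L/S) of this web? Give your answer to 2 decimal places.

There are L = 12 links among S = 7 species.
L/S = 12/7 = 1.7143 ≈ 1.71.

L/S = 1.71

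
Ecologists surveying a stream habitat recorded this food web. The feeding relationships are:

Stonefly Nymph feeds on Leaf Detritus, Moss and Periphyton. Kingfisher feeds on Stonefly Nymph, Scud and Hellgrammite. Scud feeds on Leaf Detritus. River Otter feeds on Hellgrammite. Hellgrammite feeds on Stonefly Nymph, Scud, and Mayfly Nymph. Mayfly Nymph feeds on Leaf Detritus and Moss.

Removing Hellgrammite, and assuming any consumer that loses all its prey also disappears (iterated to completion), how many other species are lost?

Remove Hellgrammite.
Round 1: River Otter (all prey gone) → extinct.
No further losses. Total secondary extinctions: 1.

1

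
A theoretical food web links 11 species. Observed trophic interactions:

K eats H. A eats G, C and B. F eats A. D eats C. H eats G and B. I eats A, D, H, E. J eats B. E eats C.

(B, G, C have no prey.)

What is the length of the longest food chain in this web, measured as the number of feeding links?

2 links

One longest chain: C → E → I.
It has 3 species and 2 links.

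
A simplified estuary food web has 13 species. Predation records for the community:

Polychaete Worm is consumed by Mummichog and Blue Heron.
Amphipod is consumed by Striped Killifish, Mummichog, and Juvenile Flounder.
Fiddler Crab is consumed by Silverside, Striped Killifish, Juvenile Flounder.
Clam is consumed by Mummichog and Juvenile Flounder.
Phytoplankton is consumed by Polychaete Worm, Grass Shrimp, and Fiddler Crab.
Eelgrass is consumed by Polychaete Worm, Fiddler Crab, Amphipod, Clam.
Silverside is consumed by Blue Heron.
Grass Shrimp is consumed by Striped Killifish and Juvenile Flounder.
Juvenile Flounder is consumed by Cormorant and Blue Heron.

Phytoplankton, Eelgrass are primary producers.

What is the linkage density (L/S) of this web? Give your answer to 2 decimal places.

L/S = 1.69

There are L = 22 links among S = 13 species.
L/S = 22/13 = 1.6923 ≈ 1.69.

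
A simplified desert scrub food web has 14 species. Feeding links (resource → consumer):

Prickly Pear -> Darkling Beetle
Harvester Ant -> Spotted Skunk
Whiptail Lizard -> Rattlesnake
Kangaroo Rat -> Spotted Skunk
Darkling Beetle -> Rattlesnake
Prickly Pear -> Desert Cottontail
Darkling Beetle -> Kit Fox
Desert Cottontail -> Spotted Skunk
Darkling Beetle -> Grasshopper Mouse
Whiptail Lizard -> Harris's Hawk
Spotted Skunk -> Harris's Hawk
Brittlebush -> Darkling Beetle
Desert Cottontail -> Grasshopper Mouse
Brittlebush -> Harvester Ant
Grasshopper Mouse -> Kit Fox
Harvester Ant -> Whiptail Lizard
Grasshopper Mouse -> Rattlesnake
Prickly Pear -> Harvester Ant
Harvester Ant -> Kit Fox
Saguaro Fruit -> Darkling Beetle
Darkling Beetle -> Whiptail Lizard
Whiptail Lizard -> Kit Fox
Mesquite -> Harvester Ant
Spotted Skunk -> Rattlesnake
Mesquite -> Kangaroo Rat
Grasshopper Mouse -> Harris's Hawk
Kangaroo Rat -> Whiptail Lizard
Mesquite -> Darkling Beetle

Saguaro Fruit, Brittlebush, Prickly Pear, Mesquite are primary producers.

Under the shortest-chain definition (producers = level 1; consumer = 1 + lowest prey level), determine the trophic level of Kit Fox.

Saguaro Fruit is a producer → level 1.
Darkling Beetle eats Saguaro Fruit → level 2.
Kit Fox eats Darkling Beetle → level 3.
No prey of Kit Fox is below level 2, so 3 is the minimum.

Trophic level 3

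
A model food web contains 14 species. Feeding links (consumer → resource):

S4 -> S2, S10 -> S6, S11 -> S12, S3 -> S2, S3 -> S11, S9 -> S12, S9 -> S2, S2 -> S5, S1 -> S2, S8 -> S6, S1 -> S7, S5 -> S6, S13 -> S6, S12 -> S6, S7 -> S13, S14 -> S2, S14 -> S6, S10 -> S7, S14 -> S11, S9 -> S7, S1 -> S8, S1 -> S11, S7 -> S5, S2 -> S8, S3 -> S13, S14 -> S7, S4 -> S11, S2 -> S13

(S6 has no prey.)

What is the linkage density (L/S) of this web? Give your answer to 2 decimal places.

L/S = 2.00

There are L = 28 links among S = 14 species.
L/S = 28/14 = 2.0000 ≈ 2.00.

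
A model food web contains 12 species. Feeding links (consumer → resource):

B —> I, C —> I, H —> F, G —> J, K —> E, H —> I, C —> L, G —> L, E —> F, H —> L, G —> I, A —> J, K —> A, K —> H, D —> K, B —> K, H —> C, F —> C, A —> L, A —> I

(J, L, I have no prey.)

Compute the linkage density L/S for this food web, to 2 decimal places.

There are L = 20 links among S = 12 species.
L/S = 20/12 = 1.6667 ≈ 1.67.

L/S = 1.67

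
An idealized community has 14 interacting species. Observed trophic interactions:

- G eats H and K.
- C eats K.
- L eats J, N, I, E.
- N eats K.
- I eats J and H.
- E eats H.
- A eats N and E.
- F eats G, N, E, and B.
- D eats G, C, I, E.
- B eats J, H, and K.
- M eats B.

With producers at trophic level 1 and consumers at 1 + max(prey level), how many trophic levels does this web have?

Producers (level 1): H, K, J.
K → N → L gives L level 3.
No species has a prey at level 3, so no species reaches level 4.

3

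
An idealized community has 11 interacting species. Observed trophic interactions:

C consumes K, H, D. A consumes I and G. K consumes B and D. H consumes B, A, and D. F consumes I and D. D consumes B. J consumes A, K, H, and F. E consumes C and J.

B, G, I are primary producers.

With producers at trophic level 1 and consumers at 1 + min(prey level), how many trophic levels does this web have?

Producers (level 1): B, G, I.
Following each consumer down to its lowest-level prey: G → A → J → E (levels 1 through 4).
All prey of E (J 3, C 3) are at level 3 or above, so E is at level 1 + 3 = 4.
Every consumer has at least one prey at level 3 or below, so none exceeds level 4.

4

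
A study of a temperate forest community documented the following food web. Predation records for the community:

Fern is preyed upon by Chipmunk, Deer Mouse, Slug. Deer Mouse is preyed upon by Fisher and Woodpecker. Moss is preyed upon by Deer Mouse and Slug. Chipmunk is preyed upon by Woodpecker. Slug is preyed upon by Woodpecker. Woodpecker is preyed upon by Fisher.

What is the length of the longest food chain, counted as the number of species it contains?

4 species

One longest chain: Fern → Slug → Woodpecker → Fisher.
It has 4 species and 3 links.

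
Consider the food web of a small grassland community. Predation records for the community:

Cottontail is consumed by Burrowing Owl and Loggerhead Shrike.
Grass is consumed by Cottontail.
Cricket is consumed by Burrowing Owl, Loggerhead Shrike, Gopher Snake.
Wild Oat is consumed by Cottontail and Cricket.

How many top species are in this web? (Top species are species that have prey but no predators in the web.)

Top species (has prey, but nothing eats it): Gopher Snake, Loggerhead Shrike, Burrowing Owl.
Count: 3.

3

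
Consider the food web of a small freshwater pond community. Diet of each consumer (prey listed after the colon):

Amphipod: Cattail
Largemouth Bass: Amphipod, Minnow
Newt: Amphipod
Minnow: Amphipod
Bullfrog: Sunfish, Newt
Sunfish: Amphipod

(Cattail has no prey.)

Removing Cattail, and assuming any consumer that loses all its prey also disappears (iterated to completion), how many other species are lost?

Remove Cattail.
Round 1: Amphipod (all prey gone) → extinct.
Round 2: Minnow (all prey gone), Sunfish (all prey gone), Newt (all prey gone) → extinct.
Round 3: Bullfrog (all prey gone), Largemouth Bass (all prey gone) → extinct.
No further losses. Total secondary extinctions: 6.

6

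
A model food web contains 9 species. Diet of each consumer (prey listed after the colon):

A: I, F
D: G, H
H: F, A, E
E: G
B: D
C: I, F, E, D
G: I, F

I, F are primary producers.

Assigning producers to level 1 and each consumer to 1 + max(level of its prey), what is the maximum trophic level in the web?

6

Producers (level 1): I, F.
I → G → E → H → D → C gives C level 6.
No species has a prey at level 6, so no species reaches level 7.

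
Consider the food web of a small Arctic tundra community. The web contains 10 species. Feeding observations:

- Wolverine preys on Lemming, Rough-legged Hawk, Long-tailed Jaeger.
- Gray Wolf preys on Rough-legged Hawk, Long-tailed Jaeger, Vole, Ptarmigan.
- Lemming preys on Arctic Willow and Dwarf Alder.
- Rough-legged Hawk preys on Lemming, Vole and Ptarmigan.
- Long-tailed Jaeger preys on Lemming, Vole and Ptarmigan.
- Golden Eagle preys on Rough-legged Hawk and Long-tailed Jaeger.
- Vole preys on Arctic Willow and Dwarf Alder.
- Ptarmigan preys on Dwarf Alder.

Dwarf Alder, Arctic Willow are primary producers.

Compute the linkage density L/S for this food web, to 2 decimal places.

There are L = 20 links among S = 10 species.
L/S = 20/10 = 2.0000 ≈ 2.00.

L/S = 2.00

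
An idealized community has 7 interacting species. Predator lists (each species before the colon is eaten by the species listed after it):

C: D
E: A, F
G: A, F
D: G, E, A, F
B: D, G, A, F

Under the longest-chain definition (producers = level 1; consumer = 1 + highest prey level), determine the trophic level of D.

Trophic level 2

B is a producer → level 1.
D eats B (level 1); other prey at levels: C 1 → level 2.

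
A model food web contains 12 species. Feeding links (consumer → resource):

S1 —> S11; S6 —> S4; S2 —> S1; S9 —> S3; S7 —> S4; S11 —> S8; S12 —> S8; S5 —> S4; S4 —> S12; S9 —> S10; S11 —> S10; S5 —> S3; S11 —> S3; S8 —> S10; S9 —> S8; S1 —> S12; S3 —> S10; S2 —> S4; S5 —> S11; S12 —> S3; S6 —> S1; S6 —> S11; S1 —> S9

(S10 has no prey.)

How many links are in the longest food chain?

4 links

One longest chain: S10 → S8 → S12 → S4 → S7.
It has 5 species and 4 links.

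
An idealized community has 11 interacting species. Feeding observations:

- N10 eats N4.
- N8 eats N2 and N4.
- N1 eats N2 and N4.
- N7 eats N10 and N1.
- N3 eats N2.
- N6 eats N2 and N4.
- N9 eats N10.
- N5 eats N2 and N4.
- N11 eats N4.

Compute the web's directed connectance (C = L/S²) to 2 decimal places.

C = 0.12

The web has S = 11 species and L = 14 feeding links.
C = L / S² = 14 / 121 = 0.1157 ≈ 0.12.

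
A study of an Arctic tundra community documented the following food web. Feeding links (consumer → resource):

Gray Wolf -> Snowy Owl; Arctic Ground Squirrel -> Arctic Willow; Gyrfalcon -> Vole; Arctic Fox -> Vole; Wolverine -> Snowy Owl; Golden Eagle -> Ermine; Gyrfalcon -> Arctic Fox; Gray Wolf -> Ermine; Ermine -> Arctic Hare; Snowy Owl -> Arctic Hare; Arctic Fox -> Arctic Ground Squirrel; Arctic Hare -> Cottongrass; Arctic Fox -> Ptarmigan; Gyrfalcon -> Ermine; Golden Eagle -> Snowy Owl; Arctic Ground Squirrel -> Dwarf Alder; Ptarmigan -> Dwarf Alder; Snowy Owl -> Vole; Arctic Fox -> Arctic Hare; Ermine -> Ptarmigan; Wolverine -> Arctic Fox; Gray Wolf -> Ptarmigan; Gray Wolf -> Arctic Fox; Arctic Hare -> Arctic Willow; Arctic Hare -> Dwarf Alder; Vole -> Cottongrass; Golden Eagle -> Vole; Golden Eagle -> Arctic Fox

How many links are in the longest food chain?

3 links

One longest chain: Dwarf Alder → Arctic Ground Squirrel → Arctic Fox → Gray Wolf.
It has 4 species and 3 links.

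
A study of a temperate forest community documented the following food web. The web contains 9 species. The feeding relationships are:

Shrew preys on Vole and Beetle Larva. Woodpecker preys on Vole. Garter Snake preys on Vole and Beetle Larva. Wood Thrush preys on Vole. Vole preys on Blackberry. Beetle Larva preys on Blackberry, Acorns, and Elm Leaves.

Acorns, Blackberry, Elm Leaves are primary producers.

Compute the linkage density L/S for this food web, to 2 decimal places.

There are L = 10 links among S = 9 species.
L/S = 10/9 = 1.1111 ≈ 1.11.

L/S = 1.11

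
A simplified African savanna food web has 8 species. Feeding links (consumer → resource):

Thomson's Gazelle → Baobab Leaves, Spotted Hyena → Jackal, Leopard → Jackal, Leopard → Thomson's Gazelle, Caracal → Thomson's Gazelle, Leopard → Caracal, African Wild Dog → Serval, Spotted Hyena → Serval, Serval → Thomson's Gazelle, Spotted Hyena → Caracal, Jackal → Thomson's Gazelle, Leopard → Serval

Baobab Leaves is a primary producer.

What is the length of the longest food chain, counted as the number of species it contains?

One longest chain: Baobab Leaves → Thomson's Gazelle → Serval → African Wild Dog.
It has 4 species and 3 links.

4 species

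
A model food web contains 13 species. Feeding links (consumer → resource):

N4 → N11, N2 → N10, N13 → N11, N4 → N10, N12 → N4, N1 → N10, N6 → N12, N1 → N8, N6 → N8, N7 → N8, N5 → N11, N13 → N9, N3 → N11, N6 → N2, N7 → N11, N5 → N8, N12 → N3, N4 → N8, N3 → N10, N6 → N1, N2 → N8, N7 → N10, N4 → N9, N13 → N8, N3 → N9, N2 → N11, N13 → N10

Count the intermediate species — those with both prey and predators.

5

Intermediate species (has both prey and predators): N1, N4, N2, N3, N12.
Count: 5.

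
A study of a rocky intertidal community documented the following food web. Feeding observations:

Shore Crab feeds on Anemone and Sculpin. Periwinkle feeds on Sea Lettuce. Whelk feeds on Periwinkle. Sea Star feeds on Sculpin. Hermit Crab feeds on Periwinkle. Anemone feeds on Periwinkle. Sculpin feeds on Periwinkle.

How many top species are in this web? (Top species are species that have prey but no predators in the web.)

4

Top species (has prey, but nothing eats it): Whelk, Hermit Crab, Shore Crab, Sea Star.
Count: 4.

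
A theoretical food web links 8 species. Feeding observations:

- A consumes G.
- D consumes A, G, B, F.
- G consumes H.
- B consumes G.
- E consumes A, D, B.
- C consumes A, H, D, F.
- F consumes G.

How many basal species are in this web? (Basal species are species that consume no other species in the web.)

Basal species (no prey listed): H.
Count: 1.

1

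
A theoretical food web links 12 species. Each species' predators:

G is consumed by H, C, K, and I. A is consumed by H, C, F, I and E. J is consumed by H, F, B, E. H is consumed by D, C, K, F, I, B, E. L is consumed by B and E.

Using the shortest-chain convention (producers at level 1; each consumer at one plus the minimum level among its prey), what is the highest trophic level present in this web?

3

Producers (level 1): L, J, G, A.
Following each consumer down to its lowest-level prey: J → H → D (levels 1 through 3).
All prey of D (H 2) are at level 2 or above, so D is at level 1 + 2 = 3.
Every consumer has at least one prey at level 2 or below, so none exceeds level 3.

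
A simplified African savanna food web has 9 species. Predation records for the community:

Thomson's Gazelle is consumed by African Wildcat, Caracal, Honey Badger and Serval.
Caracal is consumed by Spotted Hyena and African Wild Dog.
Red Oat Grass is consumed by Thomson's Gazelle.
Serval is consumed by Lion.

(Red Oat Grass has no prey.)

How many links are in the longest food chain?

3 links

One longest chain: Red Oat Grass → Thomson's Gazelle → Caracal → Spotted Hyena.
It has 4 species and 3 links.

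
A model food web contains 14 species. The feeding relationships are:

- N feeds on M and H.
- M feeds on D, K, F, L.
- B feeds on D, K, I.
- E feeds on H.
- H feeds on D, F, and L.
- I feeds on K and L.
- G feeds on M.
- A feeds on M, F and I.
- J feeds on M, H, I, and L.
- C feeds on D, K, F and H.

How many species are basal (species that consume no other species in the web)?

Basal species (no prey listed): D, K, L, F.
Count: 4.

4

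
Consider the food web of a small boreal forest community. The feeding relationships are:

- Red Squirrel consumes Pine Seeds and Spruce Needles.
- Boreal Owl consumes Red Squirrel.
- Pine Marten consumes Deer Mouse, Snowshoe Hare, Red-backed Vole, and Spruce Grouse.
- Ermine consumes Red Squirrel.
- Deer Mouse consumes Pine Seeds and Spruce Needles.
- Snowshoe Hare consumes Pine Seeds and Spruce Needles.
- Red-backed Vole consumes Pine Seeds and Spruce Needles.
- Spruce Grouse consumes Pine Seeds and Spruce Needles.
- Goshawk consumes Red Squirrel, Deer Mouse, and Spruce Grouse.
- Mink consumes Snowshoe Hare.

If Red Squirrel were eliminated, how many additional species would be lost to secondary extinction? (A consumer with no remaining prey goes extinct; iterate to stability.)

Remove Red Squirrel.
Round 1: Ermine (all prey gone), Boreal Owl (all prey gone) → extinct.
No further losses. Total secondary extinctions: 2.

2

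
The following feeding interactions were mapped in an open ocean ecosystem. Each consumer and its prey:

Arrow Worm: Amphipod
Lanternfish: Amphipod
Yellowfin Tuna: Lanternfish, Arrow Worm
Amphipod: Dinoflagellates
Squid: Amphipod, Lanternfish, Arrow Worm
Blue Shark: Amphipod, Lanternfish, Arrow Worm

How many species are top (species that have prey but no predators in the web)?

3

Top species (has prey, but nothing eats it): Blue Shark, Yellowfin Tuna, Squid.
Count: 3.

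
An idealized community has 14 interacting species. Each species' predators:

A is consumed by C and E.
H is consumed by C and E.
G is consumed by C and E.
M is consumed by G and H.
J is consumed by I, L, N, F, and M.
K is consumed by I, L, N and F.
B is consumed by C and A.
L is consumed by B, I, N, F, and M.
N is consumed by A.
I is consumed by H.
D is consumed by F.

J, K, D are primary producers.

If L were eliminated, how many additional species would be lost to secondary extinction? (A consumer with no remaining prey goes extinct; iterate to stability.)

1

Remove L.
Round 1: B (all prey gone) → extinct.
No further losses. Total secondary extinctions: 1.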